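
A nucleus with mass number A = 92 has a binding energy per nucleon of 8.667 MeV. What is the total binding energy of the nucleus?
B.E. = 8.667 × 92 = 797.4 MeV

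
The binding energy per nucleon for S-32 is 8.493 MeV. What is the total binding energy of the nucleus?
B.E. = 8.493 × 32 = 271.8 MeV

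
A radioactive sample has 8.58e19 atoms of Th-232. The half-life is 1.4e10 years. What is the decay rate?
A = λN = 4.248e9 decays/year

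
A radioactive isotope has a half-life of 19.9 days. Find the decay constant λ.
λ = ln(2)/t½ = 0.03483 day⁻¹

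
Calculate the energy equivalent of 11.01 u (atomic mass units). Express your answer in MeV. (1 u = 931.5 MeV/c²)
E = mc² = 10260 MeV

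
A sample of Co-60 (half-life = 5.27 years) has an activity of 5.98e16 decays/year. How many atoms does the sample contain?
N = A/λ = 4.547e17 atoms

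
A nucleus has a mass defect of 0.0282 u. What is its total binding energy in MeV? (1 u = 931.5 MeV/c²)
B.E. = Δm × 931.5 = 26.27 MeV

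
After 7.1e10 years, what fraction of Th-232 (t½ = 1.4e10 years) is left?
N/N₀ = (1/2)^(t/t½) = 0.02974 = 2.97%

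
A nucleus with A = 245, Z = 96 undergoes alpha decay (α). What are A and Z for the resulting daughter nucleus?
Daughter: A = 241, Z = 94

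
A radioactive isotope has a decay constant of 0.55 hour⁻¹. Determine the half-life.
t½ = ln(2)/λ = 1.26 hours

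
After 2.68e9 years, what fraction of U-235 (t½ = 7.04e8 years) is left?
N/N₀ = (1/2)^(t/t½) = 0.07146 = 7.15%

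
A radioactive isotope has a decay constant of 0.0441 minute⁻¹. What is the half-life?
t½ = ln(2)/λ = 15.72 minutes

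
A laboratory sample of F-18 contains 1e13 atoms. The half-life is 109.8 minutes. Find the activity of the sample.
A = λN = 6.313e10 decays/minute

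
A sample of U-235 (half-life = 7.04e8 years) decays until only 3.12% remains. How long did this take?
t = t½ × log₂(N₀/N) = 3.522e9 years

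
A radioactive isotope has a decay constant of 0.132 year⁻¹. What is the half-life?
t½ = ln(2)/λ = 5.251 years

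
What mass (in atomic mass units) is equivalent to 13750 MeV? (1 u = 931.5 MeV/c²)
m = E/c² = 14.76 u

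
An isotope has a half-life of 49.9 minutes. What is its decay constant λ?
λ = ln(2)/t½ = 0.01389 minute⁻¹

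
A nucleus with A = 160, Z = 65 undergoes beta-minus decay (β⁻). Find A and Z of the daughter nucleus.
Daughter: A = 160, Z = 66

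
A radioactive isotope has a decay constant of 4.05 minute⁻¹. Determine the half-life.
t½ = ln(2)/λ = 0.1711 minutes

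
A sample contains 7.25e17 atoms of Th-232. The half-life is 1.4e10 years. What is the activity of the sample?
A = λN = 3.59e7 decays/year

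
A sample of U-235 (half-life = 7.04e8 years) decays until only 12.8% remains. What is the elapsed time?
t = t½ × log₂(N₀/N) = 2.088e9 years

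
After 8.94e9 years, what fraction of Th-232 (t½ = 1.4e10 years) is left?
N/N₀ = (1/2)^(t/t½) = 0.6423 = 64.2%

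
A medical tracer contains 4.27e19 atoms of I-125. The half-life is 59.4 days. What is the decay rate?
A = λN = 4.983e17 decays/day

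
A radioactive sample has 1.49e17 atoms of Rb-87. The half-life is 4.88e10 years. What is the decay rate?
A = λN = 2.116e6 decays/year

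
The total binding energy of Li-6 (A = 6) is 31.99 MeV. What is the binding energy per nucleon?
B.E./A = 31.99/6 = 5.332 MeV/nucleon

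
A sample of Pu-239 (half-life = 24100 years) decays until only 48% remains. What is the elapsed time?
t = t½ × log₂(N₀/N) = 25520 years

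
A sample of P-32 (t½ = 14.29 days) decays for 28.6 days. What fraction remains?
N/N₀ = (1/2)^(t/t½) = 0.2498 = 25%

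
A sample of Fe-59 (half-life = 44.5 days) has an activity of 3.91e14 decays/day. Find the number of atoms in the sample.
N = A/λ = 2.51e16 atoms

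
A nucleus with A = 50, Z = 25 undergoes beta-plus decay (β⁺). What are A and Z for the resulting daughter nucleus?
Daughter: A = 50, Z = 24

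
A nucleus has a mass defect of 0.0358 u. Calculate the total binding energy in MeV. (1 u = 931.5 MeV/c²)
B.E. = Δm × 931.5 = 33.35 MeV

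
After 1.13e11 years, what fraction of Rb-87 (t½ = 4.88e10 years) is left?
N/N₀ = (1/2)^(t/t½) = 0.2009 = 20.1%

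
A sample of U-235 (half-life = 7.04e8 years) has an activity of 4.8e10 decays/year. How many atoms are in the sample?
N = A/λ = 4.875e19 atoms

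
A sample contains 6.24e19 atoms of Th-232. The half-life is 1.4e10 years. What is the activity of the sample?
A = λN = 3.089e9 decays/year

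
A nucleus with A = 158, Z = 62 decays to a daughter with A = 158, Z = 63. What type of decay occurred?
ΔA = 0, ΔZ = +1 ⇒ beta-minus decay (β⁻)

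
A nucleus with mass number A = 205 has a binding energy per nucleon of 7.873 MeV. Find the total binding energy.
B.E. = 7.873 × 205 = 1614 MeV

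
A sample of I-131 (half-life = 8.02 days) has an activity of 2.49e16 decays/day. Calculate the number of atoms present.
N = A/λ = 2.881e17 atoms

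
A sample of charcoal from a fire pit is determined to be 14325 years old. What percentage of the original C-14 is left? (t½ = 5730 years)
N/N₀ = (1/2)^(t/t½) = 0.1768 = 17.7%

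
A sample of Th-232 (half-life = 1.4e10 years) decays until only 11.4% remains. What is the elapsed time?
t = t½ × log₂(N₀/N) = 4.386e10 years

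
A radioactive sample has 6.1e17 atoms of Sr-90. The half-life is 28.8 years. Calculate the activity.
A = λN = 1.468e16 decays/year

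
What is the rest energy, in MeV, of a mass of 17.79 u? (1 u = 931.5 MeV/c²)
E = mc² = 16570 MeV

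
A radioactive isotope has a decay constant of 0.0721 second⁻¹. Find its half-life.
t½ = ln(2)/λ = 9.614 seconds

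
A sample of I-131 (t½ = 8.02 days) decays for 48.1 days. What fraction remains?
N/N₀ = (1/2)^(t/t½) = 0.01565 = 1.57%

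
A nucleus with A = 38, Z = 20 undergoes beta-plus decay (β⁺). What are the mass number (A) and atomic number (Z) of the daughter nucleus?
Daughter: A = 38, Z = 19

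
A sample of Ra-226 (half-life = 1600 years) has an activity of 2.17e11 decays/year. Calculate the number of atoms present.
N = A/λ = 5.009e14 atoms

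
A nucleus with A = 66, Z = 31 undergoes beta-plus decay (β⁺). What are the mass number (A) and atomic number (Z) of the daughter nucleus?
Daughter: A = 66, Z = 30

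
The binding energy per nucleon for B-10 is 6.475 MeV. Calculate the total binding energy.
B.E. = 6.475 × 10 = 64.75 MeV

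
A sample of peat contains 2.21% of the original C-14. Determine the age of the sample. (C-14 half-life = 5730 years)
Age = t½ × log₂(1/ratio) = 31510 years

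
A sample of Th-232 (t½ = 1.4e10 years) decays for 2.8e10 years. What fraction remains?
N/N₀ = (1/2)^(t/t½) = 0.25 = 25%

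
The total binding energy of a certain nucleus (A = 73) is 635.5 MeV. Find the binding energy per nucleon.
B.E./A = 635.5/73 = 8.705 MeV/nucleon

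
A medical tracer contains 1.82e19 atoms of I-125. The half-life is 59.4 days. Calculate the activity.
A = λN = 2.124e17 decays/day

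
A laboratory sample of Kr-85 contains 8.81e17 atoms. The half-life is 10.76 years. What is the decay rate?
A = λN = 5.675e16 decays/year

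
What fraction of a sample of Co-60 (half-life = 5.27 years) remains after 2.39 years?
N/N₀ = (1/2)^(t/t½) = 0.7303 = 73%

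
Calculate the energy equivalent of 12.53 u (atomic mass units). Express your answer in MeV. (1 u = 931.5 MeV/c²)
E = mc² = 11670 MeV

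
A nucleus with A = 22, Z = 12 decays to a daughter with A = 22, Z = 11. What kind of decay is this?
ΔA = 0, ΔZ = -1 ⇒ beta-plus decay (β⁺) or electron capture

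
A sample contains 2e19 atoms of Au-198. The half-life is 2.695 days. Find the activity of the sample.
A = λN = 5.144e18 decays/day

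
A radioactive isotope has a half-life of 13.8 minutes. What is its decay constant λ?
λ = ln(2)/t½ = 0.05023 minute⁻¹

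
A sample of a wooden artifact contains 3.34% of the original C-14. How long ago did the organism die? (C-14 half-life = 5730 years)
Age = t½ × log₂(1/ratio) = 28100 years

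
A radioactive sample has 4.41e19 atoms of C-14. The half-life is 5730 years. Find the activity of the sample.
A = λN = 5.335e15 decays/year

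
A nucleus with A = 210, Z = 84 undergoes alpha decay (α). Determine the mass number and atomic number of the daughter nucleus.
Daughter: A = 206, Z = 82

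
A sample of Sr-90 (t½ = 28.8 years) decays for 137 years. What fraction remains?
N/N₀ = (1/2)^(t/t½) = 0.03698 = 3.7%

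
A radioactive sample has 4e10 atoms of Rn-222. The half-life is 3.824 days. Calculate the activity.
A = λN = 7.25e9 decays/day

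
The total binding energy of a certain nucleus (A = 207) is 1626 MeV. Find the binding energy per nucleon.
B.E./A = 1626/207 = 7.855 MeV/nucleon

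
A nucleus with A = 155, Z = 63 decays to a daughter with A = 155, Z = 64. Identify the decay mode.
ΔA = 0, ΔZ = +1 ⇒ beta-minus decay (β⁻)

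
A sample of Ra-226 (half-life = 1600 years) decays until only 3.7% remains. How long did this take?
t = t½ × log₂(N₀/N) = 7610 years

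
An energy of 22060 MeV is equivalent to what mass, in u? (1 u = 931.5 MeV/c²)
m = E/c² = 23.68 u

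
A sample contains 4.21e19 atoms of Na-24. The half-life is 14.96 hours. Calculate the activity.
A = λN = 1.951e18 decays/hour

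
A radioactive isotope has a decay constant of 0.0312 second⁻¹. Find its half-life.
t½ = ln(2)/λ = 22.22 seconds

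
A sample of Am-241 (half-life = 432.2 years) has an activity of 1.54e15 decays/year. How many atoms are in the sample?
N = A/λ = 9.602e17 atoms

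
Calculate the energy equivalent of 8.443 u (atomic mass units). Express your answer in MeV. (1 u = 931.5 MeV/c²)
E = mc² = 7865 MeV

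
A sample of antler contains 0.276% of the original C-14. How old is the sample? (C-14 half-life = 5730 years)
Age = t½ × log₂(1/ratio) = 48710 years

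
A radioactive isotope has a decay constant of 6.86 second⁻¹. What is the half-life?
t½ = ln(2)/λ = 0.101 seconds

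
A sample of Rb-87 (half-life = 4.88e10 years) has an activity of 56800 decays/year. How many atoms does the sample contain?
N = A/λ = 3.999e15 atoms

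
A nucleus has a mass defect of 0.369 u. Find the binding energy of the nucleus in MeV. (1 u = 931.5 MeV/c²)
B.E. = Δm × 931.5 = 343.7 MeV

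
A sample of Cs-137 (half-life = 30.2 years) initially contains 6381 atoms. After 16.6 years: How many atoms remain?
N = N₀(1/2)^(t/t½) = 4359 atoms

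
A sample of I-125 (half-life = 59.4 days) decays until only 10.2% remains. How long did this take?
t = t½ × log₂(N₀/N) = 195.6 days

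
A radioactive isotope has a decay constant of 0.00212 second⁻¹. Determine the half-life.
t½ = ln(2)/λ = 327 seconds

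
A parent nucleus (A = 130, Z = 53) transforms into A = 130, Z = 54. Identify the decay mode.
ΔA = 0, ΔZ = +1 ⇒ beta-minus decay (β⁻)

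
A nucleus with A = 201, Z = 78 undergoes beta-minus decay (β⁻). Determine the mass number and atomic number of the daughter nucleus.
Daughter: A = 201, Z = 79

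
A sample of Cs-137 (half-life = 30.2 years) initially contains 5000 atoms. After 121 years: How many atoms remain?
N = N₀(1/2)^(t/t½) = 311.1 atoms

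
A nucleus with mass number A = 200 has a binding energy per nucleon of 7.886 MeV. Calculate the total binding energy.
B.E. = 7.886 × 200 = 1577 MeV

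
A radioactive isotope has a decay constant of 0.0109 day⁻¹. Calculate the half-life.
t½ = ln(2)/λ = 63.59 days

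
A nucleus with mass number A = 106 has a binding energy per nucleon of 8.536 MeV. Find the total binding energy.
B.E. = 8.536 × 106 = 904.8 MeV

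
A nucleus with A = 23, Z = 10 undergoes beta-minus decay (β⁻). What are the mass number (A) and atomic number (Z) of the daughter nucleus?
Daughter: A = 23, Z = 11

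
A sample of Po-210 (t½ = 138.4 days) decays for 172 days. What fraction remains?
N/N₀ = (1/2)^(t/t½) = 0.4226 = 42.3%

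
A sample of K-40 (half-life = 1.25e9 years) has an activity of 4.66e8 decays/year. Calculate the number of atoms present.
N = A/λ = 8.404e17 atoms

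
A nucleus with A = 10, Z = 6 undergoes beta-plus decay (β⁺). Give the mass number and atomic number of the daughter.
Daughter: A = 10, Z = 5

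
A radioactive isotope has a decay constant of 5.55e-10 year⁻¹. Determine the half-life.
t½ = ln(2)/λ = 1.249e9 years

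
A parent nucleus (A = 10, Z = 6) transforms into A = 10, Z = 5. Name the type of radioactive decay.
ΔA = 0, ΔZ = -1 ⇒ beta-plus decay (β⁺) or electron capture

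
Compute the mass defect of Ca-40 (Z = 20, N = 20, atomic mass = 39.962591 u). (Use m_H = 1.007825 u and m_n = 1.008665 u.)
Δm = Z·m_H + N·m_n − M = 0.3672 u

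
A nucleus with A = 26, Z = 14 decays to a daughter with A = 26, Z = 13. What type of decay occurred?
ΔA = 0, ΔZ = -1 ⇒ beta-plus decay (β⁺) or electron capture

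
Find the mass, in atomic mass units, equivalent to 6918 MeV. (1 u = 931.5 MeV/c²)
m = E/c² = 7.427 u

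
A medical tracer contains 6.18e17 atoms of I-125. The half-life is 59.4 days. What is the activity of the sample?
A = λN = 7.212e15 decays/day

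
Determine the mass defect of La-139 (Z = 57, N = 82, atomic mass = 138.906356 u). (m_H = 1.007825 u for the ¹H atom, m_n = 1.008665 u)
Δm = Z·m_H + N·m_n − M = 1.25 u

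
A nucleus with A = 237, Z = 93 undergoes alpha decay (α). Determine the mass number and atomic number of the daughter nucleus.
Daughter: A = 233, Z = 91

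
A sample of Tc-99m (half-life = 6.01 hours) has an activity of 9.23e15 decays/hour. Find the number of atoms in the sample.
N = A/λ = 8.003e16 atoms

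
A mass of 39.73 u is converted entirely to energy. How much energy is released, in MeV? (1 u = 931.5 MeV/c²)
E = mc² = 37010 MeV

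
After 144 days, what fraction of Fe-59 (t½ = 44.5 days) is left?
N/N₀ = (1/2)^(t/t½) = 0.1061 = 10.6%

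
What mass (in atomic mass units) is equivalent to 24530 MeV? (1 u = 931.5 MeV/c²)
m = E/c² = 26.33 u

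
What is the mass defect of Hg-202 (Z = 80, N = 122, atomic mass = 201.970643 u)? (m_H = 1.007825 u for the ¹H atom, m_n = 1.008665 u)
Δm = Z·m_H + N·m_n − M = 1.712 u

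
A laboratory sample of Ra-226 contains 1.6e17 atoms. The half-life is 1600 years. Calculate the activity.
A = λN = 6.931e13 decays/year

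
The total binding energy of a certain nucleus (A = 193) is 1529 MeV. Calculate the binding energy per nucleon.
B.E./A = 1529/193 = 7.922 MeV/nucleon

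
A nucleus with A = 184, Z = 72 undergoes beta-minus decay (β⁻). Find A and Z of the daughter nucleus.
Daughter: A = 184, Z = 73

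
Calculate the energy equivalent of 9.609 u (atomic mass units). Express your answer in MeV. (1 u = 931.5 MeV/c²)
E = mc² = 8951 MeV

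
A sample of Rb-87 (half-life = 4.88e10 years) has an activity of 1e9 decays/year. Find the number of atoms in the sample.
N = A/λ = 7.04e19 atoms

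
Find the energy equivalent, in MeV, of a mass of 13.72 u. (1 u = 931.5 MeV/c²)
E = mc² = 12780 MeV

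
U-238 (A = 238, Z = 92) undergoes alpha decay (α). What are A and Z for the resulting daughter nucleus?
Daughter: A = 234, Z = 90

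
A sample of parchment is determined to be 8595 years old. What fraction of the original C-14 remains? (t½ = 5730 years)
N/N₀ = (1/2)^(t/t½) = 0.3536 = 35.4%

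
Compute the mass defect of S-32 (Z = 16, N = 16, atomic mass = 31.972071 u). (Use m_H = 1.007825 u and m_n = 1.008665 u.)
Δm = Z·m_H + N·m_n − M = 0.2918 u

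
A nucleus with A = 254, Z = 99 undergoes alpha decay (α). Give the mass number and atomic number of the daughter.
Daughter: A = 250, Z = 97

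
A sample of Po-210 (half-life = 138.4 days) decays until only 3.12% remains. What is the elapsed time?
t = t½ × log₂(N₀/N) = 692.3 days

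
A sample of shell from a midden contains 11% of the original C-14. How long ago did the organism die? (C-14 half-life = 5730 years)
Age = t½ × log₂(1/ratio) = 18250 years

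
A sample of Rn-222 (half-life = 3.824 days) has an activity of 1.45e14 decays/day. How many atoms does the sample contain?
N = A/λ = 7.999e14 atoms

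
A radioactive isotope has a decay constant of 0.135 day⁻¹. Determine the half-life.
t½ = ln(2)/λ = 5.134 days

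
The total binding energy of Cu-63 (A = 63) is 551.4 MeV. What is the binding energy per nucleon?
B.E./A = 551.4/63 = 8.752 MeV/nucleon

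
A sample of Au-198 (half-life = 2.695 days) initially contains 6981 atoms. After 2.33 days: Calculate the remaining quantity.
N = N₀(1/2)^(t/t½) = 3834 atoms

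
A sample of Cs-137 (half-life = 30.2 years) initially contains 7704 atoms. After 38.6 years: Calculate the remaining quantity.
N = N₀(1/2)^(t/t½) = 3177 atoms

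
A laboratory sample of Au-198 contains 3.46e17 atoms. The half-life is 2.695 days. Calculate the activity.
A = λN = 8.899e16 decays/day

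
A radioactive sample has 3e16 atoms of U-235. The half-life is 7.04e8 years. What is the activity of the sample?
A = λN = 2.954e7 decays/year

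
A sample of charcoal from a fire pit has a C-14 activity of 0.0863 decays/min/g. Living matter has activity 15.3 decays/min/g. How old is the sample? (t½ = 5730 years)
Age = t½ × log₂(A₀/A) = 42800 years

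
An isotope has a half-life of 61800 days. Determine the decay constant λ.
λ = ln(2)/t½ = 1.122e-5 day⁻¹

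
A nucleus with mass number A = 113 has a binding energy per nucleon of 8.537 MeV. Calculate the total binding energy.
B.E. = 8.537 × 113 = 964.7 MeV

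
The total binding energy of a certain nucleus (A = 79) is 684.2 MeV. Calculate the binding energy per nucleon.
B.E./A = 684.2/79 = 8.661 MeV/nucleon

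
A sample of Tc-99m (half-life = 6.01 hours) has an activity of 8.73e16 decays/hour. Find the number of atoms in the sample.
N = A/λ = 7.569e17 atoms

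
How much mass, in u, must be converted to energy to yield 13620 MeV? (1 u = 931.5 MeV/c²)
m = E/c² = 14.62 u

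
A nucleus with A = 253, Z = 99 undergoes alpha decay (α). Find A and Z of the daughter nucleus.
Daughter: A = 249, Z = 97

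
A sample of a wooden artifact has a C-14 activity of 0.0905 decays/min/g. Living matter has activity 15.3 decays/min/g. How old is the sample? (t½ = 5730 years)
Age = t½ × log₂(A₀/A) = 42410 years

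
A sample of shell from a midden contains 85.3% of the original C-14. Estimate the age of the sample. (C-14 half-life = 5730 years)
Age = t½ × log₂(1/ratio) = 1314 years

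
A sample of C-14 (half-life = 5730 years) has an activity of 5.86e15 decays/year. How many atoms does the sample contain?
N = A/λ = 4.844e19 atoms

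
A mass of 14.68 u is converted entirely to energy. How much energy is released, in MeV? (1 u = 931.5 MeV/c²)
E = mc² = 13670 MeV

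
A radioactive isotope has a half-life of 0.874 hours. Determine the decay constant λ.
λ = ln(2)/t½ = 0.7931 hour⁻¹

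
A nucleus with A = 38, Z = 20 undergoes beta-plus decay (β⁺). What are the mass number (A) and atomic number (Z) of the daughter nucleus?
Daughter: A = 38, Z = 19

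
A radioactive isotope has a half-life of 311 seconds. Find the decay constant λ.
λ = ln(2)/t½ = 0.002229 second⁻¹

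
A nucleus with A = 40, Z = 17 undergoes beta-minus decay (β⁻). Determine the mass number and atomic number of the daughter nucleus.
Daughter: A = 40, Z = 18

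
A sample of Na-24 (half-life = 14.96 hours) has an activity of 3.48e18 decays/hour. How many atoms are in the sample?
N = A/λ = 7.511e19 atoms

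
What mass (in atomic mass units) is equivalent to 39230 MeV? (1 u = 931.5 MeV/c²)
m = E/c² = 42.11 u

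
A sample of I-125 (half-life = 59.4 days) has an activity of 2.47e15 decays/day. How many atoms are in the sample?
N = A/λ = 2.117e17 atoms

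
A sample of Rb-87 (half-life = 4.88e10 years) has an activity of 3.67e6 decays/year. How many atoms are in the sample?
N = A/λ = 2.584e17 atoms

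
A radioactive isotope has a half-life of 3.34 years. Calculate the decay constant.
λ = ln(2)/t½ = 0.2075 year⁻¹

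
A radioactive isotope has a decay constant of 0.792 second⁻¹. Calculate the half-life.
t½ = ln(2)/λ = 0.8752 seconds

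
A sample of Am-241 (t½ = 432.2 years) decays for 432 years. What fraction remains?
N/N₀ = (1/2)^(t/t½) = 0.5002 = 50%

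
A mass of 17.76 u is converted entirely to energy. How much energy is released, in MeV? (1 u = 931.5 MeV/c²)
E = mc² = 16540 MeV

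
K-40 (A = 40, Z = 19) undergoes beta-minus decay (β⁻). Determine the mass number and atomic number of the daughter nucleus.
Daughter: A = 40, Z = 20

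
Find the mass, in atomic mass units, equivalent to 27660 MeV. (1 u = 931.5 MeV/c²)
m = E/c² = 29.69 u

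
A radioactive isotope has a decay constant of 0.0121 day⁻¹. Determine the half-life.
t½ = ln(2)/λ = 57.28 days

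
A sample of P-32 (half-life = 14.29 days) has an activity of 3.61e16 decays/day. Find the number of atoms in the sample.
N = A/λ = 7.442e17 atoms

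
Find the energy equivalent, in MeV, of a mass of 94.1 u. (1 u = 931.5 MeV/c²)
E = mc² = 87650 MeV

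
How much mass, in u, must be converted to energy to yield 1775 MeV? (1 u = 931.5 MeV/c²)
m = E/c² = 1.906 u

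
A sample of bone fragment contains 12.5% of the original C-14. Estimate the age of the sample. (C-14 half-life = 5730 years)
Age = t½ × log₂(1/ratio) = 17190 years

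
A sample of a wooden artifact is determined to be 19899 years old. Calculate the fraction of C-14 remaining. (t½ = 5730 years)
N/N₀ = (1/2)^(t/t½) = 0.09007 = 9.01%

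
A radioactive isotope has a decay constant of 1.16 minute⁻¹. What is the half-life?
t½ = ln(2)/λ = 0.5975 minutes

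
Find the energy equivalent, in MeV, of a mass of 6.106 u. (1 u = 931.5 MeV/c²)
E = mc² = 5688 MeV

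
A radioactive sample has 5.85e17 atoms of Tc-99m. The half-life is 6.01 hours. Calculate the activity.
A = λN = 6.747e16 decays/hour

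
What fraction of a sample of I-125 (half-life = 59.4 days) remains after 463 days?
N/N₀ = (1/2)^(t/t½) = 0.004504 = 0.45%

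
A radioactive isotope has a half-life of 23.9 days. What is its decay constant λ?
λ = ln(2)/t½ = 0.029 day⁻¹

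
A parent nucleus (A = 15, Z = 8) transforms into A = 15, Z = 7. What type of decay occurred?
ΔA = 0, ΔZ = -1 ⇒ beta-plus decay (β⁺) or electron capture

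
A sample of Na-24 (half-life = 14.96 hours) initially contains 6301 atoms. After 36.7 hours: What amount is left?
N = N₀(1/2)^(t/t½) = 1151 atoms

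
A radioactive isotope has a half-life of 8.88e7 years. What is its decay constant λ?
λ = ln(2)/t½ = 7.806e-9 year⁻¹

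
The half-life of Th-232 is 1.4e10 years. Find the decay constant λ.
λ = ln(2)/t½ = 4.951e-11 year⁻¹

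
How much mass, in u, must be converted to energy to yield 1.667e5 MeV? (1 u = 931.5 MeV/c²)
m = E/c² = 179 u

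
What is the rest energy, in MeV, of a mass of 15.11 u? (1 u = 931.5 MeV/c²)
E = mc² = 14070 MeV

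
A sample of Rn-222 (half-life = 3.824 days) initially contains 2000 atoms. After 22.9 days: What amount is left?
N = N₀(1/2)^(t/t½) = 31.5 atoms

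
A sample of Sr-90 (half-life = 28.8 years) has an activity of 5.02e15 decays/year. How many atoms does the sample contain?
N = A/λ = 2.086e17 atoms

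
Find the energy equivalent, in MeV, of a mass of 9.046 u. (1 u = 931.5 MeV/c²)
E = mc² = 8426 MeV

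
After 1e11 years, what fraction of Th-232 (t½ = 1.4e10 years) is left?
N/N₀ = (1/2)^(t/t½) = 0.007076 = 0.708%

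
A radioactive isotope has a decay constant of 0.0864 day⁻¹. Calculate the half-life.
t½ = ln(2)/λ = 8.023 days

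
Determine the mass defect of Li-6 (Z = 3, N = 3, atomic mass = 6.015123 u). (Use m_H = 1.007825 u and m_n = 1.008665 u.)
Δm = Z·m_H + N·m_n − M = 0.03435 u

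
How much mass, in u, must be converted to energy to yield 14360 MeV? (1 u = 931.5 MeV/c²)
m = E/c² = 15.42 u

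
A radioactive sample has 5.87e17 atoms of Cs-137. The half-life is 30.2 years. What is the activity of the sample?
A = λN = 1.347e16 decays/year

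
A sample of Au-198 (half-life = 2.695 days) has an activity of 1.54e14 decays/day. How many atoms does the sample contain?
N = A/λ = 5.988e14 atoms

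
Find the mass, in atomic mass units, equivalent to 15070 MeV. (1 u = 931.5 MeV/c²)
m = E/c² = 16.18 u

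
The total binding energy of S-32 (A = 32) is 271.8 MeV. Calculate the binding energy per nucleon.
B.E./A = 271.8/32 = 8.494 MeV/nucleon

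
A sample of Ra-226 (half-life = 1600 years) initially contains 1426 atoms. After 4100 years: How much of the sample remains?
N = N₀(1/2)^(t/t½) = 241.4 atoms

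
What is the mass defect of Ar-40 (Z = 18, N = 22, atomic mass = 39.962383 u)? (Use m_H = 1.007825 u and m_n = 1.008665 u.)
Δm = Z·m_H + N·m_n − M = 0.3691 u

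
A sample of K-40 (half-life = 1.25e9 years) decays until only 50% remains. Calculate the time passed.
t = t½ × log₂(N₀/N) = 1.25e9 years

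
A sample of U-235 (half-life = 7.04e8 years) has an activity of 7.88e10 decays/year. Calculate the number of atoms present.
N = A/λ = 8.003e19 atoms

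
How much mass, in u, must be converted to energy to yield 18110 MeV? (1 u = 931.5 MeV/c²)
m = E/c² = 19.44 u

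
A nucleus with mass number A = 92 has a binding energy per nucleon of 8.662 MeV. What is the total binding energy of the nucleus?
B.E. = 8.662 × 92 = 796.9 MeV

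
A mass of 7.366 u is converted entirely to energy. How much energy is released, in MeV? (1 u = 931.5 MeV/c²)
E = mc² = 6861 MeV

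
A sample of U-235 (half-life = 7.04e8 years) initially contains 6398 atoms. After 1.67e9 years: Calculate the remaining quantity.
N = N₀(1/2)^(t/t½) = 1236 atoms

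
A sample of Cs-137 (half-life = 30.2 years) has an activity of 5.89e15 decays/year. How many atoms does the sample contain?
N = A/λ = 2.566e17 atoms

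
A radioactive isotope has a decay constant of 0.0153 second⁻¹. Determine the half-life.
t½ = ln(2)/λ = 45.3 seconds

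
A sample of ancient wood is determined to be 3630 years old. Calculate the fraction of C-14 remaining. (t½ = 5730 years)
N/N₀ = (1/2)^(t/t½) = 0.6446 = 64.5%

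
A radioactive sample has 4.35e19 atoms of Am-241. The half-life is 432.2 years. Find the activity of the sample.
A = λN = 6.976e16 decays/year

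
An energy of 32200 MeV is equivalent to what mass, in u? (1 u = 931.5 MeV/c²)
m = E/c² = 34.57 u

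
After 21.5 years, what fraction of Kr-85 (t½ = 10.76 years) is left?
N/N₀ = (1/2)^(t/t½) = 0.2503 = 25%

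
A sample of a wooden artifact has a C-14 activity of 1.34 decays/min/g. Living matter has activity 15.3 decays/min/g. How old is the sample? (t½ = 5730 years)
Age = t½ × log₂(A₀/A) = 20130 years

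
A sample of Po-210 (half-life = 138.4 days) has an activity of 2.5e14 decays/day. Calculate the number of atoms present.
N = A/λ = 4.992e16 atoms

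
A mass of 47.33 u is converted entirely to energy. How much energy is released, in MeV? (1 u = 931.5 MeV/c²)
E = mc² = 44090 MeV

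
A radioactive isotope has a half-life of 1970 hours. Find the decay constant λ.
λ = ln(2)/t½ = 3.519e-4 hour⁻¹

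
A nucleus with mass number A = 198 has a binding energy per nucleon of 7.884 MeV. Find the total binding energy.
B.E. = 7.884 × 198 = 1561 MeV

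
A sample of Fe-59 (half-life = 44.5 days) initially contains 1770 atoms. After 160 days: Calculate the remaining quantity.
N = N₀(1/2)^(t/t½) = 146.4 atoms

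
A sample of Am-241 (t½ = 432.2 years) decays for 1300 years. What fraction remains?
N/N₀ = (1/2)^(t/t½) = 0.1243 = 12.4%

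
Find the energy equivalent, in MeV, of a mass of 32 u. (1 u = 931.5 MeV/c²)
E = mc² = 29810 MeV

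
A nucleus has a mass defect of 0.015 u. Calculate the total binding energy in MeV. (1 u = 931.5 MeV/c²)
B.E. = Δm × 931.5 = 13.97 MeV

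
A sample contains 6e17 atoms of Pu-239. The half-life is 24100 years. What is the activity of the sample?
A = λN = 1.726e13 decays/year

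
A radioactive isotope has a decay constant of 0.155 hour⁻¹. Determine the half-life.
t½ = ln(2)/λ = 4.472 hours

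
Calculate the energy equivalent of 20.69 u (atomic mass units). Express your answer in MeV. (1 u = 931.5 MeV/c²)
E = mc² = 19270 MeV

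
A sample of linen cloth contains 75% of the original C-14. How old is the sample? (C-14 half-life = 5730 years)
Age = t½ × log₂(1/ratio) = 2378 years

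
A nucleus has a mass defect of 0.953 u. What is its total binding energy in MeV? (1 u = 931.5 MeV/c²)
B.E. = Δm × 931.5 = 887.7 MeV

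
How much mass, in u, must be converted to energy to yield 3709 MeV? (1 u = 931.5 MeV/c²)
m = E/c² = 3.982 u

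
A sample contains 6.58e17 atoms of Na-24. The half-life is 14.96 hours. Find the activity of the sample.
A = λN = 3.049e16 decays/hour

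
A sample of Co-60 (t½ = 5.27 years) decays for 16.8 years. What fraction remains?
N/N₀ = (1/2)^(t/t½) = 0.1097 = 11%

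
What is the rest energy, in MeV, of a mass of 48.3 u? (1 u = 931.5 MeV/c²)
E = mc² = 44990 MeV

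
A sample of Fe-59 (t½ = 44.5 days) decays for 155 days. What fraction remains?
N/N₀ = (1/2)^(t/t½) = 0.08943 = 8.94%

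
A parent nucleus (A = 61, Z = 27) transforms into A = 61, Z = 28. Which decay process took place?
ΔA = 0, ΔZ = +1 ⇒ beta-minus decay (β⁻)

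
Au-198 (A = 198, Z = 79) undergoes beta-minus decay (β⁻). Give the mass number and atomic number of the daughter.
Daughter: A = 198, Z = 80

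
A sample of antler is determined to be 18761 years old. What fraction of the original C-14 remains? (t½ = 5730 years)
N/N₀ = (1/2)^(t/t½) = 0.1034 = 10.3%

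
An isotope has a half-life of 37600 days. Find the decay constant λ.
λ = ln(2)/t½ = 1.843e-5 day⁻¹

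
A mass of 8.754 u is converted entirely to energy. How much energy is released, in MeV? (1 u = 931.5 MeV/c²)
E = mc² = 8154 MeV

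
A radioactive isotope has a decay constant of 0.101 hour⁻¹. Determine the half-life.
t½ = ln(2)/λ = 6.863 hours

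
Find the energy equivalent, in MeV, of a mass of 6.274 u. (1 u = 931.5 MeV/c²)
E = mc² = 5844 MeV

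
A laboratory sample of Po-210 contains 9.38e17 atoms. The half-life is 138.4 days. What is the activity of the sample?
A = λN = 4.698e15 decays/day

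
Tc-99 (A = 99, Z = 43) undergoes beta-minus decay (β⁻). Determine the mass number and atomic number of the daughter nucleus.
Daughter: A = 99, Z = 44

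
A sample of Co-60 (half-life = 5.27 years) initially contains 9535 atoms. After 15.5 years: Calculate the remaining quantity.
N = N₀(1/2)^(t/t½) = 1241 atoms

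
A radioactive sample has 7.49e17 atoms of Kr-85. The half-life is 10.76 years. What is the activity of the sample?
A = λN = 4.825e16 decays/year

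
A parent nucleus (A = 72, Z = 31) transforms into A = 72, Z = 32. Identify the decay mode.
ΔA = 0, ΔZ = +1 ⇒ beta-minus decay (β⁻)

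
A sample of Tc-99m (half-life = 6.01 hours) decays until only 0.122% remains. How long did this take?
t = t½ × log₂(N₀/N) = 58.17 hours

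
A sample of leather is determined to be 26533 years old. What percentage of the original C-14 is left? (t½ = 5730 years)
N/N₀ = (1/2)^(t/t½) = 0.04037 = 4.04%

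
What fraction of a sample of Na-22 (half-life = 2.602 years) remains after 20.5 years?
N/N₀ = (1/2)^(t/t½) = 0.004249 = 0.425%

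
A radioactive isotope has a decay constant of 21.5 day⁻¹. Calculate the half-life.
t½ = ln(2)/λ = 0.03224 days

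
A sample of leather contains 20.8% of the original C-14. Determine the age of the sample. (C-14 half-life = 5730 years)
Age = t½ × log₂(1/ratio) = 12980 years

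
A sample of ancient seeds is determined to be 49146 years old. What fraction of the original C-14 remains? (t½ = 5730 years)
N/N₀ = (1/2)^(t/t½) = 0.002619 = 0.262%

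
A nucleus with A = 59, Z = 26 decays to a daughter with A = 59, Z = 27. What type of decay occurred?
ΔA = 0, ΔZ = +1 ⇒ beta-minus decay (β⁻)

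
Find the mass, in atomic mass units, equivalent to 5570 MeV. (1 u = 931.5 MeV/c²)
m = E/c² = 5.98 u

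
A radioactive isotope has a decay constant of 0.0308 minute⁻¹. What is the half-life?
t½ = ln(2)/λ = 22.5 minutes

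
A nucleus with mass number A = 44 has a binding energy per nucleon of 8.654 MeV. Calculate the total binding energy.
B.E. = 8.654 × 44 = 380.8 MeV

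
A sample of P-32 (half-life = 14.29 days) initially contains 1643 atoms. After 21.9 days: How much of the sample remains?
N = N₀(1/2)^(t/t½) = 567.9 atoms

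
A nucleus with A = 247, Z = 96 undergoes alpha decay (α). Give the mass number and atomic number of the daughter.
Daughter: A = 243, Z = 94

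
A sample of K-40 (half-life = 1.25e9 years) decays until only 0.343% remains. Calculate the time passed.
t = t½ × log₂(N₀/N) = 1.023e10 years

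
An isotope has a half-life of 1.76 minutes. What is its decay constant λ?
λ = ln(2)/t½ = 0.3938 minute⁻¹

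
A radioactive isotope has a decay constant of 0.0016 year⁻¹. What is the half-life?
t½ = ln(2)/λ = 433.2 years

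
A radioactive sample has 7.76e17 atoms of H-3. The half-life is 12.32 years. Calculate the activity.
A = λN = 4.366e16 decays/year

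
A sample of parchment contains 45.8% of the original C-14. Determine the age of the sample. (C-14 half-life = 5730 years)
Age = t½ × log₂(1/ratio) = 6455 years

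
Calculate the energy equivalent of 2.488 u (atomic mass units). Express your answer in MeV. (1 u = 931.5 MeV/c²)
E = mc² = 2318 MeV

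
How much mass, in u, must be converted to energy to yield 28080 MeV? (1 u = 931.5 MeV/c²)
m = E/c² = 30.14 u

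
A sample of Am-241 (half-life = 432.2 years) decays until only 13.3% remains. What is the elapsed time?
t = t½ × log₂(N₀/N) = 1258 years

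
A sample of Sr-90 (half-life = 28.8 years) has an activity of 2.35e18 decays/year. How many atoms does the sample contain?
N = A/λ = 9.764e19 atoms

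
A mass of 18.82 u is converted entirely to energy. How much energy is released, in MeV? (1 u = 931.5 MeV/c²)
E = mc² = 17530 MeV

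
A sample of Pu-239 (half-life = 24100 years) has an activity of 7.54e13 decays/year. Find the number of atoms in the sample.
N = A/λ = 2.622e18 atoms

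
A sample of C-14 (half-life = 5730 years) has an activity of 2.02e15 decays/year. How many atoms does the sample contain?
N = A/λ = 1.67e19 atoms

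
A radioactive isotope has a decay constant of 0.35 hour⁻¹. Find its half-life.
t½ = ln(2)/λ = 1.98 hours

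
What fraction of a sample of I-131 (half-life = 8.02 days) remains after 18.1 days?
N/N₀ = (1/2)^(t/t½) = 0.2092 = 20.9%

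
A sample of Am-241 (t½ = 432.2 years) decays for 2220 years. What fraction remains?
N/N₀ = (1/2)^(t/t½) = 0.02843 = 2.84%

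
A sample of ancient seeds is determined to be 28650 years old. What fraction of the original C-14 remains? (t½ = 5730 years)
N/N₀ = (1/2)^(t/t½) = 0.03125 = 3.12%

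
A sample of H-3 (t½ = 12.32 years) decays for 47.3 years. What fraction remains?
N/N₀ = (1/2)^(t/t½) = 0.06987 = 6.99%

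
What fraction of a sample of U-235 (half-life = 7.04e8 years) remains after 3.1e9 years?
N/N₀ = (1/2)^(t/t½) = 0.04725 = 4.73%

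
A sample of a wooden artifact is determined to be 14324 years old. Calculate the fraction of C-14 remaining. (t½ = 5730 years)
N/N₀ = (1/2)^(t/t½) = 0.1768 = 17.7%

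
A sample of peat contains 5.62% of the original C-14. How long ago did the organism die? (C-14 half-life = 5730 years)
Age = t½ × log₂(1/ratio) = 23800 years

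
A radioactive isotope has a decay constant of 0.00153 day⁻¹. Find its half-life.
t½ = ln(2)/λ = 453 days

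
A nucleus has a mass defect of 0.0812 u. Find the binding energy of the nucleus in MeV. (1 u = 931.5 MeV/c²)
B.E. = Δm × 931.5 = 75.64 MeV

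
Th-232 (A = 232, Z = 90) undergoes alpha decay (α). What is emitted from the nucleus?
α particle = ⁴₂He (2 protons + 2 neutrons)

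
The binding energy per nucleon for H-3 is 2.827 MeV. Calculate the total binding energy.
B.E. = 2.827 × 3 = 8.481 MeV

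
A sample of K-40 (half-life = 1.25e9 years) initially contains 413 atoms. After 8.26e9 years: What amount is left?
N = N₀(1/2)^(t/t½) = 4.234 atoms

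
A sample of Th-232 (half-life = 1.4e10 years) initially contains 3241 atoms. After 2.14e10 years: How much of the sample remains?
N = N₀(1/2)^(t/t½) = 1123 atoms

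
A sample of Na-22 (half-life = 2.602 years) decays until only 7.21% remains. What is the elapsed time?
t = t½ × log₂(N₀/N) = 9.872 years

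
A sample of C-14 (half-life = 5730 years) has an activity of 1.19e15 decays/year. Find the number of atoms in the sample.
N = A/λ = 9.837e18 atoms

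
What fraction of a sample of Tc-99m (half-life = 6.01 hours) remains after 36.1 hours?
N/N₀ = (1/2)^(t/t½) = 0.01555 = 1.56%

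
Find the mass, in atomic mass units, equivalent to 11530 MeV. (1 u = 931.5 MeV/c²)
m = E/c² = 12.38 u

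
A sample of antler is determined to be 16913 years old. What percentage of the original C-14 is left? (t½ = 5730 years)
N/N₀ = (1/2)^(t/t½) = 0.1293 = 12.9%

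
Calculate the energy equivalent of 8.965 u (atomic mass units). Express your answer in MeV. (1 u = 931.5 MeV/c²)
E = mc² = 8351 MeV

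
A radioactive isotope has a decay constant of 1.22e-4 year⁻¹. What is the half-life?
t½ = ln(2)/λ = 5682 years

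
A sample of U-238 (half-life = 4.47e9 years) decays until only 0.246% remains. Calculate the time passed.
t = t½ × log₂(N₀/N) = 3.874e10 years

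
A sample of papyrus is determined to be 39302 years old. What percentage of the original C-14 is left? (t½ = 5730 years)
N/N₀ = (1/2)^(t/t½) = 0.008615 = 0.861%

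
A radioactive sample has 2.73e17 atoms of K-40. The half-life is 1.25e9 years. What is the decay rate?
A = λN = 1.514e8 decays/year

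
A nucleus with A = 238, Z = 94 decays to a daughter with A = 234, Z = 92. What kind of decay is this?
ΔA = -4, ΔZ = -2 ⇒ alpha decay (α)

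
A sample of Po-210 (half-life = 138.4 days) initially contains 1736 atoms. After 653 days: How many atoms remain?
N = N₀(1/2)^(t/t½) = 65.95 atoms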